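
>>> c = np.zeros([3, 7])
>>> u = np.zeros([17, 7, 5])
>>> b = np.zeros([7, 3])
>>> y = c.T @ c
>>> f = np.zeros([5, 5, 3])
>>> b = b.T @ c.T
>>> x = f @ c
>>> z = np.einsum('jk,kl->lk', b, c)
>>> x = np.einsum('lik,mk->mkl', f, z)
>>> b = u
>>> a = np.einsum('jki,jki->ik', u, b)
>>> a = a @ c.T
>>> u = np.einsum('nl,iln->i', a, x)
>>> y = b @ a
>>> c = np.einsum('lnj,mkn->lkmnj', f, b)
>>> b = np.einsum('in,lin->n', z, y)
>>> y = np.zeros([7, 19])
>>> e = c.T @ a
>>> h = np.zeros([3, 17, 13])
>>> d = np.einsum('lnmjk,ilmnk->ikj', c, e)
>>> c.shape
(5, 7, 17, 5, 3)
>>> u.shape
(7,)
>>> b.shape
(3,)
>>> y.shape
(7, 19)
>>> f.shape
(5, 5, 3)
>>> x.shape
(7, 3, 5)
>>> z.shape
(7, 3)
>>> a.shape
(5, 3)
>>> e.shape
(3, 5, 17, 7, 3)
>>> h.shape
(3, 17, 13)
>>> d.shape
(3, 3, 5)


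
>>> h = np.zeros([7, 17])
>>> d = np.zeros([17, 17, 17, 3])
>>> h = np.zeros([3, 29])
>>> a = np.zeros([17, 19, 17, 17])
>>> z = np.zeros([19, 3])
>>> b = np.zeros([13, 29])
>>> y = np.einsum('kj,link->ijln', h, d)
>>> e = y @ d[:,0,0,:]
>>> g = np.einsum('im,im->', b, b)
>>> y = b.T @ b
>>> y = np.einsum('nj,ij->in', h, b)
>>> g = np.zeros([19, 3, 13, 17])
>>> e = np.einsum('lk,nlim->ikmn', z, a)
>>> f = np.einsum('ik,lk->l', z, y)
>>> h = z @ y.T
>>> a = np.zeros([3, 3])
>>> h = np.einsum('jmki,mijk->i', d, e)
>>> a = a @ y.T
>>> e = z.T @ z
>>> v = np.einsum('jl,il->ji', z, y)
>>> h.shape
(3,)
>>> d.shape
(17, 17, 17, 3)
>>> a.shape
(3, 13)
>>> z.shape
(19, 3)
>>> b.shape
(13, 29)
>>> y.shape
(13, 3)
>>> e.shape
(3, 3)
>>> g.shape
(19, 3, 13, 17)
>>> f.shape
(13,)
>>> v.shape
(19, 13)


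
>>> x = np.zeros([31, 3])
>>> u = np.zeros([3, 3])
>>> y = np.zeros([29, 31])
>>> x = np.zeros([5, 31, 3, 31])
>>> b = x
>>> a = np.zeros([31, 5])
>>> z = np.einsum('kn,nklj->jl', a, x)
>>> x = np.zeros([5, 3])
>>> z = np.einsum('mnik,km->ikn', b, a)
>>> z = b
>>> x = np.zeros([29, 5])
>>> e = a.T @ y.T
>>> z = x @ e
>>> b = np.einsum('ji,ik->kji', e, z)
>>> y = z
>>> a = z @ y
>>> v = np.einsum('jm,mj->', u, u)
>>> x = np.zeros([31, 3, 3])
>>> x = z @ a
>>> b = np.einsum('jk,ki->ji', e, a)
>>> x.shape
(29, 29)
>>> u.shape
(3, 3)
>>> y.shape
(29, 29)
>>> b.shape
(5, 29)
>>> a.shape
(29, 29)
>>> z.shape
(29, 29)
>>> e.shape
(5, 29)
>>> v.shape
()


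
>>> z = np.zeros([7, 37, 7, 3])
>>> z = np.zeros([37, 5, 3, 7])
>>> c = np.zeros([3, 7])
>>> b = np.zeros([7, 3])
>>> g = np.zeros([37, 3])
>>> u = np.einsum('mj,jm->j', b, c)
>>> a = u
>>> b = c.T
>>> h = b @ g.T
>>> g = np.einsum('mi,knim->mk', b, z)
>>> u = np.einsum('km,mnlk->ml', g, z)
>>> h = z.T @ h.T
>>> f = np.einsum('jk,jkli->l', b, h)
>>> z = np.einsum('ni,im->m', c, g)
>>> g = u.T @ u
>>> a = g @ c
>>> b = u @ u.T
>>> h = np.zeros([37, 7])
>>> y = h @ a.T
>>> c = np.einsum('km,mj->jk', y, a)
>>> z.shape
(37,)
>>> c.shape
(7, 37)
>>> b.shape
(37, 37)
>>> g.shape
(3, 3)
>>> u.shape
(37, 3)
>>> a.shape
(3, 7)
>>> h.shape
(37, 7)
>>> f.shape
(5,)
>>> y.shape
(37, 3)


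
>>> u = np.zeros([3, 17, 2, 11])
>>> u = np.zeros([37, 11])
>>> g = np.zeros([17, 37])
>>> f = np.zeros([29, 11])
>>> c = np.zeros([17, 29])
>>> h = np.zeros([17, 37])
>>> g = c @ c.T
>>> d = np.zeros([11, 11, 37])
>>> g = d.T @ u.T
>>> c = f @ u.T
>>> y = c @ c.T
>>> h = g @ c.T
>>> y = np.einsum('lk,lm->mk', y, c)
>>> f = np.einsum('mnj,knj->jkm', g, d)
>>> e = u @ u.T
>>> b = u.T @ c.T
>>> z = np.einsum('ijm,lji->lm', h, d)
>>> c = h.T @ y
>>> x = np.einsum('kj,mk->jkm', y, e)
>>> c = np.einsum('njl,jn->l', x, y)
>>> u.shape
(37, 11)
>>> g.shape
(37, 11, 37)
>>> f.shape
(37, 11, 37)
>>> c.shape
(37,)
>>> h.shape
(37, 11, 29)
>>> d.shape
(11, 11, 37)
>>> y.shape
(37, 29)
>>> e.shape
(37, 37)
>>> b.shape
(11, 29)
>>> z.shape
(11, 29)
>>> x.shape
(29, 37, 37)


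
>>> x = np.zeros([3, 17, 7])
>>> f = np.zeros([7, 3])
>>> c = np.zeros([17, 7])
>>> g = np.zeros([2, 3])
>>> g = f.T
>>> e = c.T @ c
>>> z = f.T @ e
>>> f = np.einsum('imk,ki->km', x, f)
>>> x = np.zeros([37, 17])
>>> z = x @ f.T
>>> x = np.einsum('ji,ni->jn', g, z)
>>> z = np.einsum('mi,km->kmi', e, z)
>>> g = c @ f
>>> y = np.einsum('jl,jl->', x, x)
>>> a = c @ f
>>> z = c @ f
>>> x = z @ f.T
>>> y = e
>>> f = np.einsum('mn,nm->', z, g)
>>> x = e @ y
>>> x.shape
(7, 7)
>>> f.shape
()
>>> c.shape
(17, 7)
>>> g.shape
(17, 17)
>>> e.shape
(7, 7)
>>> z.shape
(17, 17)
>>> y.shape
(7, 7)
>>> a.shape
(17, 17)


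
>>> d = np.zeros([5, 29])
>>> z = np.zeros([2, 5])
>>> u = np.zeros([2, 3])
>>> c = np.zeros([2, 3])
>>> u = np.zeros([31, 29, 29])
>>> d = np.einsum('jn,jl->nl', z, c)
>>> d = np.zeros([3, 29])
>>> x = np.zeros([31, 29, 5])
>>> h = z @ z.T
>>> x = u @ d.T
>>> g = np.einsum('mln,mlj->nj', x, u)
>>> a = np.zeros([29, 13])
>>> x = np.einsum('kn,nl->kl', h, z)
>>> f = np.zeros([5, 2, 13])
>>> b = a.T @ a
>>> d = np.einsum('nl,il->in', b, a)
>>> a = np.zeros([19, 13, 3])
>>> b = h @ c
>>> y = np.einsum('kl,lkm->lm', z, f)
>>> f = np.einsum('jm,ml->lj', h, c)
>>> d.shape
(29, 13)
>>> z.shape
(2, 5)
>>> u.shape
(31, 29, 29)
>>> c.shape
(2, 3)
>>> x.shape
(2, 5)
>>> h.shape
(2, 2)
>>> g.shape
(3, 29)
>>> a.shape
(19, 13, 3)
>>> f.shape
(3, 2)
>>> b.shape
(2, 3)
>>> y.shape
(5, 13)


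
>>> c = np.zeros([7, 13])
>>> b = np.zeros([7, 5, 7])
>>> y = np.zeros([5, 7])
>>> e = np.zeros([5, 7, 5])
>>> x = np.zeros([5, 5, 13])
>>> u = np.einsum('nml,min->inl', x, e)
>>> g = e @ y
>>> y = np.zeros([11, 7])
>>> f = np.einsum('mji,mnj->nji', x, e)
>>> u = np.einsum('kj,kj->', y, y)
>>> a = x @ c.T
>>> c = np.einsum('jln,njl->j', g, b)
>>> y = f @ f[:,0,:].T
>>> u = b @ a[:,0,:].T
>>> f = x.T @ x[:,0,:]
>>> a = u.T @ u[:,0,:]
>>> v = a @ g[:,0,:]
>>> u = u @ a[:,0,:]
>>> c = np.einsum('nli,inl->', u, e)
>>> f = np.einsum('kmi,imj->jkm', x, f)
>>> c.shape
()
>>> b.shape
(7, 5, 7)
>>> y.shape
(7, 5, 7)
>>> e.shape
(5, 7, 5)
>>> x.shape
(5, 5, 13)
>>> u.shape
(7, 5, 5)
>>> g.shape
(5, 7, 7)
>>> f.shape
(13, 5, 5)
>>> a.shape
(5, 5, 5)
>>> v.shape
(5, 5, 7)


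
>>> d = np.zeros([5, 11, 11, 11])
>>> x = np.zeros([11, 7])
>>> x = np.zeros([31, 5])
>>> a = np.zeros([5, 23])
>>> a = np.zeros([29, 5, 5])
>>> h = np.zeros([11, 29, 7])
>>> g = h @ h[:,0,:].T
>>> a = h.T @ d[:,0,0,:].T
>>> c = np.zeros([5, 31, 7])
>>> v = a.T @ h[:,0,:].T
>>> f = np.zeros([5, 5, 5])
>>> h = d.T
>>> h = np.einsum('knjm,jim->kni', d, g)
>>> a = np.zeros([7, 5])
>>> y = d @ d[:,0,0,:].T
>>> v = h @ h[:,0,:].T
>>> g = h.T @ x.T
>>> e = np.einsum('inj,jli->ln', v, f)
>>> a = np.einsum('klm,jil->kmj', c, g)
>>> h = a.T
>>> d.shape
(5, 11, 11, 11)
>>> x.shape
(31, 5)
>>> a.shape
(5, 7, 29)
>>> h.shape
(29, 7, 5)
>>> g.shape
(29, 11, 31)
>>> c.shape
(5, 31, 7)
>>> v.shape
(5, 11, 5)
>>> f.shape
(5, 5, 5)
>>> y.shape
(5, 11, 11, 5)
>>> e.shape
(5, 11)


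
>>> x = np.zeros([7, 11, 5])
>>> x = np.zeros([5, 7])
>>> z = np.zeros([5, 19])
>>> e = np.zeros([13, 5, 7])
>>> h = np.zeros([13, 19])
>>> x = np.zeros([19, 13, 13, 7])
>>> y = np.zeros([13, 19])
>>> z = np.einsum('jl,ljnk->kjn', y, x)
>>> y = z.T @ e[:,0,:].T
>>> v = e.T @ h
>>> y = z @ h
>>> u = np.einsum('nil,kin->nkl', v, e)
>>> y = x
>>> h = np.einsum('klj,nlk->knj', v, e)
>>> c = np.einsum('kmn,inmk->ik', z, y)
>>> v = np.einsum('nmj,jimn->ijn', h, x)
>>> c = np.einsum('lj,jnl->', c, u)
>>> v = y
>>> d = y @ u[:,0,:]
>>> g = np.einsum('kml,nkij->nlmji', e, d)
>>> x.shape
(19, 13, 13, 7)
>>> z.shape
(7, 13, 13)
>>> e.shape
(13, 5, 7)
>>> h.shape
(7, 13, 19)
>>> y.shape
(19, 13, 13, 7)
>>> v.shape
(19, 13, 13, 7)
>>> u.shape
(7, 13, 19)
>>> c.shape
()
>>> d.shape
(19, 13, 13, 19)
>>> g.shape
(19, 7, 5, 19, 13)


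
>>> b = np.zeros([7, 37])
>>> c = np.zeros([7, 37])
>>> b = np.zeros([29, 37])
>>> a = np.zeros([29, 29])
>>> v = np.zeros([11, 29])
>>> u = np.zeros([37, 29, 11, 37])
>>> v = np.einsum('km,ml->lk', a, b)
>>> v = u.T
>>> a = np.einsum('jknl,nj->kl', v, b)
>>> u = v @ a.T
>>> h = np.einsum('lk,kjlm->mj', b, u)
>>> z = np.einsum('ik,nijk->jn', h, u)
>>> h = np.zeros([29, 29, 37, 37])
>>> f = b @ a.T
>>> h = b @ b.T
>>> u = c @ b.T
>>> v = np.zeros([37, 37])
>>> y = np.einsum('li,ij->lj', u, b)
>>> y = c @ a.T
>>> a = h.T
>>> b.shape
(29, 37)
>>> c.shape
(7, 37)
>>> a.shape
(29, 29)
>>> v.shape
(37, 37)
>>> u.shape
(7, 29)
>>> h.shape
(29, 29)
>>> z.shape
(29, 37)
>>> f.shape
(29, 11)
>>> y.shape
(7, 11)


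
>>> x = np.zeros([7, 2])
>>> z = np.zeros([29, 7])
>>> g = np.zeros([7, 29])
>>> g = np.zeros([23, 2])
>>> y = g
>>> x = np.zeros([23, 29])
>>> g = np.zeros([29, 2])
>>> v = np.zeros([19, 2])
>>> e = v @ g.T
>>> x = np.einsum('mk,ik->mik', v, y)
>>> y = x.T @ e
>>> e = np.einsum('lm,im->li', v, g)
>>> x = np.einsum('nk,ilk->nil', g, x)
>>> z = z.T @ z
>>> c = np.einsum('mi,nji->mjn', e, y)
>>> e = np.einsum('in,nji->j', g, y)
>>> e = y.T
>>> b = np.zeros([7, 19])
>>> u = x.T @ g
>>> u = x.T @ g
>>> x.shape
(29, 19, 23)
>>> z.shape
(7, 7)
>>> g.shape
(29, 2)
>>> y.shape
(2, 23, 29)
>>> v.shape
(19, 2)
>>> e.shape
(29, 23, 2)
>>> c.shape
(19, 23, 2)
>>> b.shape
(7, 19)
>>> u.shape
(23, 19, 2)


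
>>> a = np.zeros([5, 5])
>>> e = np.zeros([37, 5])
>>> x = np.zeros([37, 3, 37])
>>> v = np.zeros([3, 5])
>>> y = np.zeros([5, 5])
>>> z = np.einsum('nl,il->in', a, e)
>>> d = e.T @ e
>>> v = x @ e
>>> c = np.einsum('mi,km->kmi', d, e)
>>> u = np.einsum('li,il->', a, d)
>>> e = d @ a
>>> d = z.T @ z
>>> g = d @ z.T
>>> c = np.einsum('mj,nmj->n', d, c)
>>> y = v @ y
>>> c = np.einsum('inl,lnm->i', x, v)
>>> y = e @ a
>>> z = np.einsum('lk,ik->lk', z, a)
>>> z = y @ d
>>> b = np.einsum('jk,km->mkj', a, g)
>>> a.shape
(5, 5)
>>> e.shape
(5, 5)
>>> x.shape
(37, 3, 37)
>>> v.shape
(37, 3, 5)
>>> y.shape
(5, 5)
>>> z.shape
(5, 5)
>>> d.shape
(5, 5)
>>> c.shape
(37,)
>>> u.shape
()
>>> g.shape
(5, 37)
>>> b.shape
(37, 5, 5)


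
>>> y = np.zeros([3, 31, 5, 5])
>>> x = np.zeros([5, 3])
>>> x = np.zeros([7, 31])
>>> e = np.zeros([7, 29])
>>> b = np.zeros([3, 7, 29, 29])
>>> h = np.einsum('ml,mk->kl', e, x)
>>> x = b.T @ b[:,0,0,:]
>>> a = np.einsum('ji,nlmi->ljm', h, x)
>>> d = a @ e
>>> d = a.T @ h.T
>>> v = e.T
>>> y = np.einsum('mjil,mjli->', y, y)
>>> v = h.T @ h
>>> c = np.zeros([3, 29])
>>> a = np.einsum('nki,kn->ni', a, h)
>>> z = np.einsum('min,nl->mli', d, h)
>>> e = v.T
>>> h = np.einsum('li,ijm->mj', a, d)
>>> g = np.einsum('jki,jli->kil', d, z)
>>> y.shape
()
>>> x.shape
(29, 29, 7, 29)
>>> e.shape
(29, 29)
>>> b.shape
(3, 7, 29, 29)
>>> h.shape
(31, 31)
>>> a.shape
(29, 7)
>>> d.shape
(7, 31, 31)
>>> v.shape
(29, 29)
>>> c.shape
(3, 29)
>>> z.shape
(7, 29, 31)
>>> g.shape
(31, 31, 29)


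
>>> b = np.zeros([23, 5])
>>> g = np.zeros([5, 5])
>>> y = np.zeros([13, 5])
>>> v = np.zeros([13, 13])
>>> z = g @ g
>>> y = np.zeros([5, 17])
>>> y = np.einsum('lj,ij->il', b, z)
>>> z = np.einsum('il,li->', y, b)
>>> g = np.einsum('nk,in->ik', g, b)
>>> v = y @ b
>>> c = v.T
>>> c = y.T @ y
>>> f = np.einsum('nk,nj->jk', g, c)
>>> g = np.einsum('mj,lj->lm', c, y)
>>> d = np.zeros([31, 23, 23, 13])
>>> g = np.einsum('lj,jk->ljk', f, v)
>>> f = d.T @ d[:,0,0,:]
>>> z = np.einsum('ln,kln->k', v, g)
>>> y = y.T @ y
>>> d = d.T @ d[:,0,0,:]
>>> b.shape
(23, 5)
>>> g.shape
(23, 5, 5)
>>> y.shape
(23, 23)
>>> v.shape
(5, 5)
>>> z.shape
(23,)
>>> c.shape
(23, 23)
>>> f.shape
(13, 23, 23, 13)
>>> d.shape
(13, 23, 23, 13)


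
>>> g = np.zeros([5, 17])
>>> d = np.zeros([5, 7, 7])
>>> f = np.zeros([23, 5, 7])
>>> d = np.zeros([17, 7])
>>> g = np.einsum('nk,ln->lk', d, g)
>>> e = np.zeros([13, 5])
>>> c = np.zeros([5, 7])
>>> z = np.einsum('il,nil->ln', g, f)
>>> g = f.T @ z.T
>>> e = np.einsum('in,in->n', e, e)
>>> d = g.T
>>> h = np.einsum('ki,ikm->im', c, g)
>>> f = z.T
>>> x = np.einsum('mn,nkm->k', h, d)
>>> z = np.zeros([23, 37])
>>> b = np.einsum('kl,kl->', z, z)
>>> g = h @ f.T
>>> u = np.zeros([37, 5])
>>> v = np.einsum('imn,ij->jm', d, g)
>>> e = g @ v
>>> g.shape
(7, 23)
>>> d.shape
(7, 5, 7)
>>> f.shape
(23, 7)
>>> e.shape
(7, 5)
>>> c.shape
(5, 7)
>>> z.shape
(23, 37)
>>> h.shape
(7, 7)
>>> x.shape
(5,)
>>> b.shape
()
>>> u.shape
(37, 5)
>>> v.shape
(23, 5)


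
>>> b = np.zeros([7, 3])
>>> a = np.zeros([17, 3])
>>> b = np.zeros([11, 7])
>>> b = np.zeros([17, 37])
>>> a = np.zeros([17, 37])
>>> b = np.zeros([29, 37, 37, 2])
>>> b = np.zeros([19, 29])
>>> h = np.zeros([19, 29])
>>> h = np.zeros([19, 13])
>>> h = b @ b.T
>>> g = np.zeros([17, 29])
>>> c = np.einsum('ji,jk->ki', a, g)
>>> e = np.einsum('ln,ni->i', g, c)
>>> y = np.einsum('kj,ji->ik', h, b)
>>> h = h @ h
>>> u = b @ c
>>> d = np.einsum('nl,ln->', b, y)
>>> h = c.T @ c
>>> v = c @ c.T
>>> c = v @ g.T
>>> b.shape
(19, 29)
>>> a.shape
(17, 37)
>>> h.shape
(37, 37)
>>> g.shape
(17, 29)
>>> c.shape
(29, 17)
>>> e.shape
(37,)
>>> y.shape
(29, 19)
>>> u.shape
(19, 37)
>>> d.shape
()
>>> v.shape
(29, 29)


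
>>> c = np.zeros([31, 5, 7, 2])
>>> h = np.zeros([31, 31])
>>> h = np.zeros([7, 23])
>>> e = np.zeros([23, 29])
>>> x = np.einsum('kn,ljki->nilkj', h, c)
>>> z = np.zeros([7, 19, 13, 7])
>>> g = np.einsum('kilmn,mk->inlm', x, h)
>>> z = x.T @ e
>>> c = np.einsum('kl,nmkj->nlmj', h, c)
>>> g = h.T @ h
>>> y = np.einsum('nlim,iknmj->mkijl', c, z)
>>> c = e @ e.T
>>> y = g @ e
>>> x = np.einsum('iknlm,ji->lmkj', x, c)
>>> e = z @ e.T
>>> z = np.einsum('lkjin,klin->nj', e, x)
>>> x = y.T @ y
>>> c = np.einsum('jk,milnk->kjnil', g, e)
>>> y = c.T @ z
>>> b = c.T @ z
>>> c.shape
(23, 23, 2, 7, 31)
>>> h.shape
(7, 23)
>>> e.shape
(5, 7, 31, 2, 23)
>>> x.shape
(29, 29)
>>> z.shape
(23, 31)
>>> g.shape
(23, 23)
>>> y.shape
(31, 7, 2, 23, 31)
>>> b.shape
(31, 7, 2, 23, 31)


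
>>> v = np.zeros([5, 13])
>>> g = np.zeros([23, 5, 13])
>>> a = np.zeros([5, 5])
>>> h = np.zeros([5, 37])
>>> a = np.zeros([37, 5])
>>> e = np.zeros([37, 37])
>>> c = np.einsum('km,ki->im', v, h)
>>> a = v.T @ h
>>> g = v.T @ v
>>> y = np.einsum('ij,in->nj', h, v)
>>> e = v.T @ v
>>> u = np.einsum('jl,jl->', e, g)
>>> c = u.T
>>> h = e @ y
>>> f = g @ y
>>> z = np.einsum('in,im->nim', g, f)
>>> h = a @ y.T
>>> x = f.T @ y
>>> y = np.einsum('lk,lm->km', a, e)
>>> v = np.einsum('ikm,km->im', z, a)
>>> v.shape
(13, 37)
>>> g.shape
(13, 13)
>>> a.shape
(13, 37)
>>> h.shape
(13, 13)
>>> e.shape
(13, 13)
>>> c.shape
()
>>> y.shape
(37, 13)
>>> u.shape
()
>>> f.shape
(13, 37)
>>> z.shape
(13, 13, 37)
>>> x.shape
(37, 37)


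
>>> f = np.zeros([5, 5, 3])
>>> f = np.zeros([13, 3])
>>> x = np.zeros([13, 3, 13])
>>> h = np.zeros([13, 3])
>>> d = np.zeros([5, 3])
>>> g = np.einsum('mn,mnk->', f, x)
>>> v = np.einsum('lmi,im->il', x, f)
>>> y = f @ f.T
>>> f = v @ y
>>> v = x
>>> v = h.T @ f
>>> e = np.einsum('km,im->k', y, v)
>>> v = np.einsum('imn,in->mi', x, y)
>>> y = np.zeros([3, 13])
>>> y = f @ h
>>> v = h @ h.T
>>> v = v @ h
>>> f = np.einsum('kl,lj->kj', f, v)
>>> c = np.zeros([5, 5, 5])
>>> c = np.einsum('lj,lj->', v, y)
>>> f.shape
(13, 3)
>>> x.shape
(13, 3, 13)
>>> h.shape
(13, 3)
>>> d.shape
(5, 3)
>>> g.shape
()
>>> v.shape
(13, 3)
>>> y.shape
(13, 3)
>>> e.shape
(13,)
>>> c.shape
()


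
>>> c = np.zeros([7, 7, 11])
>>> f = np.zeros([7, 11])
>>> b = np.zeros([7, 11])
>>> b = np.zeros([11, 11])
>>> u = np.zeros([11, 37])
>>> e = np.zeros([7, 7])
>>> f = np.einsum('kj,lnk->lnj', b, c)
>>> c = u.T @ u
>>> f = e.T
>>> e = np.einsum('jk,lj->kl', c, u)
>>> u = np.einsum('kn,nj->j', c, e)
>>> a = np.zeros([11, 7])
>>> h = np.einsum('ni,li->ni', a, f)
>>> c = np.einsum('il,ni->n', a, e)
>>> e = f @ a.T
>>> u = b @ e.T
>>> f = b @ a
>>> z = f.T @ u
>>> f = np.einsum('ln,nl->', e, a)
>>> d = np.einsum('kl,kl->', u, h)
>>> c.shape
(37,)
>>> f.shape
()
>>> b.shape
(11, 11)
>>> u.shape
(11, 7)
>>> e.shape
(7, 11)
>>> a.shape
(11, 7)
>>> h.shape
(11, 7)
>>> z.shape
(7, 7)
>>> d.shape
()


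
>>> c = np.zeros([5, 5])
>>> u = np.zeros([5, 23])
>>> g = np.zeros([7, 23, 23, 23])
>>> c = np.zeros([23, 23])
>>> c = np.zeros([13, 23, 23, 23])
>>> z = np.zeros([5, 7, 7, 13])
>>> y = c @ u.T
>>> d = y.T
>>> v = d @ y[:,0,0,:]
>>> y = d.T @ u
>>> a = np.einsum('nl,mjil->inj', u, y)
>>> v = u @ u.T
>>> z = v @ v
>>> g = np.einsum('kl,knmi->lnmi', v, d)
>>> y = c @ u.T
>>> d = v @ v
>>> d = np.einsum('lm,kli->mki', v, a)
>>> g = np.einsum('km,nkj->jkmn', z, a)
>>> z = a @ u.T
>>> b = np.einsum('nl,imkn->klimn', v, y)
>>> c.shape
(13, 23, 23, 23)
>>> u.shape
(5, 23)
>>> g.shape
(23, 5, 5, 23)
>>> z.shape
(23, 5, 5)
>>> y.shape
(13, 23, 23, 5)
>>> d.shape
(5, 23, 23)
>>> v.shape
(5, 5)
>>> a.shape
(23, 5, 23)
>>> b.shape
(23, 5, 13, 23, 5)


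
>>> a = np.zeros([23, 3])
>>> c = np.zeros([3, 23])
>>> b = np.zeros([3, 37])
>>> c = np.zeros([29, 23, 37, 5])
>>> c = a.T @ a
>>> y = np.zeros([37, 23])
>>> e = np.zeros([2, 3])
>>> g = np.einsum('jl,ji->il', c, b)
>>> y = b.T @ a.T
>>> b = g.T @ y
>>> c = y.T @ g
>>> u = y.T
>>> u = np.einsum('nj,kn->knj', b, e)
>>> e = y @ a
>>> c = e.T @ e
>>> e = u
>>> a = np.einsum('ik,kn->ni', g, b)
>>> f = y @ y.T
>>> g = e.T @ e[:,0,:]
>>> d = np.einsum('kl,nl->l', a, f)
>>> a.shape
(23, 37)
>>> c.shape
(3, 3)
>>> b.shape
(3, 23)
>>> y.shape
(37, 23)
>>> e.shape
(2, 3, 23)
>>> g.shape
(23, 3, 23)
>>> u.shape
(2, 3, 23)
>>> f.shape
(37, 37)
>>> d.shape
(37,)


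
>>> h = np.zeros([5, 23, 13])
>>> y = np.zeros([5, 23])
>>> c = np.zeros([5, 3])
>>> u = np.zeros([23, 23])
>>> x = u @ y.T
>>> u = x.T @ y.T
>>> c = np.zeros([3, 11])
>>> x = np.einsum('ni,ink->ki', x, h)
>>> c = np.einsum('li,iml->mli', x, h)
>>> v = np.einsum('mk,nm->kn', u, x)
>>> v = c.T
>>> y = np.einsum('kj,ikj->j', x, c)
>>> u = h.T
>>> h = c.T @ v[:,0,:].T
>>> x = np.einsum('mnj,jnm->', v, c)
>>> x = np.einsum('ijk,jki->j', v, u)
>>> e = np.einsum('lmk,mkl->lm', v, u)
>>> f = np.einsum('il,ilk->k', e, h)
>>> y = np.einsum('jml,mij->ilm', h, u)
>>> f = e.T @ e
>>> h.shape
(5, 13, 5)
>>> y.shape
(23, 5, 13)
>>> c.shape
(23, 13, 5)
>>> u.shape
(13, 23, 5)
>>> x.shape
(13,)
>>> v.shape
(5, 13, 23)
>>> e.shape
(5, 13)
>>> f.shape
(13, 13)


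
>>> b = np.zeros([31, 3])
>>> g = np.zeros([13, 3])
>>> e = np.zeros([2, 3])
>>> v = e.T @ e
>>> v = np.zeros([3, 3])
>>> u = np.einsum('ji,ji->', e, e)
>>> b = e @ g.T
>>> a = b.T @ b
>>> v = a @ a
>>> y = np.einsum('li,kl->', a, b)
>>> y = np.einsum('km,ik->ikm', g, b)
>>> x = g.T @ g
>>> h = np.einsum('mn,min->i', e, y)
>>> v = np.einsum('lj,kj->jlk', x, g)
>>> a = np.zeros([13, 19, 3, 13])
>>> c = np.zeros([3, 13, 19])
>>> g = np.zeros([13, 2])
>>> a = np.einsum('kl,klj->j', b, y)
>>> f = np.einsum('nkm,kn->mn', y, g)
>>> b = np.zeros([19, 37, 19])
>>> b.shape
(19, 37, 19)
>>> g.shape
(13, 2)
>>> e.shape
(2, 3)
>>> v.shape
(3, 3, 13)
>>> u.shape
()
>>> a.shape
(3,)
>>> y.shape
(2, 13, 3)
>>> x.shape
(3, 3)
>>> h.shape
(13,)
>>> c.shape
(3, 13, 19)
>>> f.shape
(3, 2)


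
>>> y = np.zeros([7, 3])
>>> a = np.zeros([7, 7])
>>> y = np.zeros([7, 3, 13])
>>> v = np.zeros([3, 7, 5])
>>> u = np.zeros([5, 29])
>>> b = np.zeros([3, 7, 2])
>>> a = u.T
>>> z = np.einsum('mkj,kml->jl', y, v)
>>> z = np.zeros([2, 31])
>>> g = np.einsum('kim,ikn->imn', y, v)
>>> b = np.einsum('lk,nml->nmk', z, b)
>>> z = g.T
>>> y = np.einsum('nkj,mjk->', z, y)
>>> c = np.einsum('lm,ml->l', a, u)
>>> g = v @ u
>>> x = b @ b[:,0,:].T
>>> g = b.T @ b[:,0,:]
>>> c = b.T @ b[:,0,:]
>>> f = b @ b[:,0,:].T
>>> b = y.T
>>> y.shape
()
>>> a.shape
(29, 5)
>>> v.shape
(3, 7, 5)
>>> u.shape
(5, 29)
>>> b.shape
()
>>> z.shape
(5, 13, 3)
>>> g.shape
(31, 7, 31)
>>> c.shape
(31, 7, 31)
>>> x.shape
(3, 7, 3)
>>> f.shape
(3, 7, 3)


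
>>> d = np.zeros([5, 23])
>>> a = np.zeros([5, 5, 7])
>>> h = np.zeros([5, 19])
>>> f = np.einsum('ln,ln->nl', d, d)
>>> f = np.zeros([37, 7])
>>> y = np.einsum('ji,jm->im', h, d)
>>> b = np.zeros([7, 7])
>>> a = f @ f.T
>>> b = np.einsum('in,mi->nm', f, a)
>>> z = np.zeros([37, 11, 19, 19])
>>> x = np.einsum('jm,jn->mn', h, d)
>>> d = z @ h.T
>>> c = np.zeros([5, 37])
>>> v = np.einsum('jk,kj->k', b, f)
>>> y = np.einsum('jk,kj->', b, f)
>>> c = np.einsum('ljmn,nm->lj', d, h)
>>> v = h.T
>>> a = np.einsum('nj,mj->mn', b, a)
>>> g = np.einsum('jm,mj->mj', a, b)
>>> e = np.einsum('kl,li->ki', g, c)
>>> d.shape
(37, 11, 19, 5)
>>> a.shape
(37, 7)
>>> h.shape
(5, 19)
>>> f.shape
(37, 7)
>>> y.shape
()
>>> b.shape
(7, 37)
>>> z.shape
(37, 11, 19, 19)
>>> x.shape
(19, 23)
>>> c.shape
(37, 11)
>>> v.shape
(19, 5)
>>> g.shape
(7, 37)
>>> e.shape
(7, 11)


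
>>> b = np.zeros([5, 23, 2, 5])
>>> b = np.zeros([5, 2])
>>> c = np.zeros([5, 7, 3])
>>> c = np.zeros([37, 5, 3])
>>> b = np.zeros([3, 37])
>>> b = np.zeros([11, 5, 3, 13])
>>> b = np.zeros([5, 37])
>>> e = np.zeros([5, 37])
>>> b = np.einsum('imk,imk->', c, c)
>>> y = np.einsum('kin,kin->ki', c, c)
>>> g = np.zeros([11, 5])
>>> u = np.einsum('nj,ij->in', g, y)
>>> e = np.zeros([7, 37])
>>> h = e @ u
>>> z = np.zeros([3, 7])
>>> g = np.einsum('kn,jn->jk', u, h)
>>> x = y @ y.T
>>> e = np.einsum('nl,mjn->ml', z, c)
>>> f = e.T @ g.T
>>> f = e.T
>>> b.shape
()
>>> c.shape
(37, 5, 3)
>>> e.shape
(37, 7)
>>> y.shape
(37, 5)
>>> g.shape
(7, 37)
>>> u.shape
(37, 11)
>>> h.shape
(7, 11)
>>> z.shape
(3, 7)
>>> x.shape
(37, 37)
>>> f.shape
(7, 37)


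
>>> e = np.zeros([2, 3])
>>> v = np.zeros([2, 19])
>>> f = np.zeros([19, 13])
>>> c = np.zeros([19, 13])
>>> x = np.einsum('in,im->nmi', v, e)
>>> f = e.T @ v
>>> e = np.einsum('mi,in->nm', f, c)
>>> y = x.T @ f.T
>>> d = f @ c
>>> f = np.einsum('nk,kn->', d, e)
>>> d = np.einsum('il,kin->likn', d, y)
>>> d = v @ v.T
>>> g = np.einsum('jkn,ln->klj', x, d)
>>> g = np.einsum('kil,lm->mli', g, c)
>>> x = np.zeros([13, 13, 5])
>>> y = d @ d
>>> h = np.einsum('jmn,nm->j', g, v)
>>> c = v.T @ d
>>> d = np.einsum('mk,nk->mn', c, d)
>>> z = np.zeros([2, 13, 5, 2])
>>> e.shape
(13, 3)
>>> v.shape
(2, 19)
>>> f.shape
()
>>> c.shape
(19, 2)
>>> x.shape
(13, 13, 5)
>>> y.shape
(2, 2)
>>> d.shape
(19, 2)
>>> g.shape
(13, 19, 2)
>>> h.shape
(13,)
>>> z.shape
(2, 13, 5, 2)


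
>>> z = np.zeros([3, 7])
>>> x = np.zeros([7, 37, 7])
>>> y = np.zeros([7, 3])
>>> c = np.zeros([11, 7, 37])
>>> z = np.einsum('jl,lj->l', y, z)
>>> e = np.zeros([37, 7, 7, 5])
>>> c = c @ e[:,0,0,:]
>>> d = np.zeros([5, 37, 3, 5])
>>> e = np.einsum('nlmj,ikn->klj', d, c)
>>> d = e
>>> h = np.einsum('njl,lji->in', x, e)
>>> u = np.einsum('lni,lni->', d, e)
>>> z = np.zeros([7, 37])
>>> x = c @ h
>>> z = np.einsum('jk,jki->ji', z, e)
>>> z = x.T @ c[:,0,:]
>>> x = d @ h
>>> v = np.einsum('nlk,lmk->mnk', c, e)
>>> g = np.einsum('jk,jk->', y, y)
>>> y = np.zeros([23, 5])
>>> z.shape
(7, 7, 5)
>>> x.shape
(7, 37, 7)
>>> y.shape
(23, 5)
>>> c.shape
(11, 7, 5)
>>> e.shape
(7, 37, 5)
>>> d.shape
(7, 37, 5)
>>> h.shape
(5, 7)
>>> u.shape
()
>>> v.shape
(37, 11, 5)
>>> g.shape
()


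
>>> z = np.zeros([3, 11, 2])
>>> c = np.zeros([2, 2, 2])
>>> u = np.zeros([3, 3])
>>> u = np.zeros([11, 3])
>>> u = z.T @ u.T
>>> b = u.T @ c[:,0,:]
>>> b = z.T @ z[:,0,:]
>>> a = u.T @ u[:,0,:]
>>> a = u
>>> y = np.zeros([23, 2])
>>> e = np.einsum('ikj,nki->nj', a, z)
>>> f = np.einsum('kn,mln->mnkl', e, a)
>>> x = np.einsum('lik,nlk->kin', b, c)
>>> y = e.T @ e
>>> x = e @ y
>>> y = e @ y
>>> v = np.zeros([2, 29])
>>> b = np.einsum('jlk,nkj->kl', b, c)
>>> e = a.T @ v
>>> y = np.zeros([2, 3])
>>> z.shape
(3, 11, 2)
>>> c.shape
(2, 2, 2)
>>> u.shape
(2, 11, 11)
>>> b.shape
(2, 11)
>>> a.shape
(2, 11, 11)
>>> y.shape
(2, 3)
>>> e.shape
(11, 11, 29)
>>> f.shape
(2, 11, 3, 11)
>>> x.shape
(3, 11)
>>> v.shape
(2, 29)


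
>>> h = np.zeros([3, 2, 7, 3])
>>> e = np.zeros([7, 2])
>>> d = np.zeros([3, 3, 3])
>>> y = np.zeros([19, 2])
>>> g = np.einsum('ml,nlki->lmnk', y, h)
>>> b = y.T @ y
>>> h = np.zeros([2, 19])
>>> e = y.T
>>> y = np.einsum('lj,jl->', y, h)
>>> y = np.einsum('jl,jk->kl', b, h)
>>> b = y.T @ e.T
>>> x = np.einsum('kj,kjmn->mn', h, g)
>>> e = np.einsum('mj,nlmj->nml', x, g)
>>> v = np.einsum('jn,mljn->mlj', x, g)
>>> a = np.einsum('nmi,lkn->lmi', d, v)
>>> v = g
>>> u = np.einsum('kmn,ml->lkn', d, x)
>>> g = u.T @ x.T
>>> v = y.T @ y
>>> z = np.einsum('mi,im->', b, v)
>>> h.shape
(2, 19)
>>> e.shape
(2, 3, 19)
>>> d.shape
(3, 3, 3)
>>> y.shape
(19, 2)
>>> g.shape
(3, 3, 3)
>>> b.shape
(2, 2)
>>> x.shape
(3, 7)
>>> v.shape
(2, 2)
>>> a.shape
(2, 3, 3)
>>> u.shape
(7, 3, 3)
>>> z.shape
()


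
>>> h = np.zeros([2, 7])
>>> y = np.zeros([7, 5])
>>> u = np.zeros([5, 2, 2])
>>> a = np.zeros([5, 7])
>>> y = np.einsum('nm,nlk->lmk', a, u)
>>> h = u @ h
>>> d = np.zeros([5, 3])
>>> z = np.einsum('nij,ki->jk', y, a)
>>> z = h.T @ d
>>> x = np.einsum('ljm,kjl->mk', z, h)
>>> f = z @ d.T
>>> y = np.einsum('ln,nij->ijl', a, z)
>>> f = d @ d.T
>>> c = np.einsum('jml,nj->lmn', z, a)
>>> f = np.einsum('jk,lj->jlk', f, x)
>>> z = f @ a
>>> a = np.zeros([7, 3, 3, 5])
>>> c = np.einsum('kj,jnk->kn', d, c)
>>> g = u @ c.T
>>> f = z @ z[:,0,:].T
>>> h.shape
(5, 2, 7)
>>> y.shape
(2, 3, 5)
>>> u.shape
(5, 2, 2)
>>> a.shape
(7, 3, 3, 5)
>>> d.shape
(5, 3)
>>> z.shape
(5, 3, 7)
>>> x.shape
(3, 5)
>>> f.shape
(5, 3, 5)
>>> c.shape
(5, 2)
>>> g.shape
(5, 2, 5)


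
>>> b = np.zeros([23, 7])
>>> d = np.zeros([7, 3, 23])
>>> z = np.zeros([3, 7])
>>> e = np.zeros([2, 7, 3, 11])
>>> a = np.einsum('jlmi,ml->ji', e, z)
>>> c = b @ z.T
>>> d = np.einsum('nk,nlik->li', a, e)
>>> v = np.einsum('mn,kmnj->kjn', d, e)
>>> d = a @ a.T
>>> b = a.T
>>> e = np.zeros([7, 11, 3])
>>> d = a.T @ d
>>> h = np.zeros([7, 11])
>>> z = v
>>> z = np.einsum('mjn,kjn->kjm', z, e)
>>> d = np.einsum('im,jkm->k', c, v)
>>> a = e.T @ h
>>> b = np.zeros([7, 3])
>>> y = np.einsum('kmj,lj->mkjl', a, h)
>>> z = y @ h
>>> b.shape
(7, 3)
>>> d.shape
(11,)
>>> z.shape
(11, 3, 11, 11)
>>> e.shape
(7, 11, 3)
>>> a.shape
(3, 11, 11)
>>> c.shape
(23, 3)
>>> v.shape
(2, 11, 3)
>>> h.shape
(7, 11)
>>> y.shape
(11, 3, 11, 7)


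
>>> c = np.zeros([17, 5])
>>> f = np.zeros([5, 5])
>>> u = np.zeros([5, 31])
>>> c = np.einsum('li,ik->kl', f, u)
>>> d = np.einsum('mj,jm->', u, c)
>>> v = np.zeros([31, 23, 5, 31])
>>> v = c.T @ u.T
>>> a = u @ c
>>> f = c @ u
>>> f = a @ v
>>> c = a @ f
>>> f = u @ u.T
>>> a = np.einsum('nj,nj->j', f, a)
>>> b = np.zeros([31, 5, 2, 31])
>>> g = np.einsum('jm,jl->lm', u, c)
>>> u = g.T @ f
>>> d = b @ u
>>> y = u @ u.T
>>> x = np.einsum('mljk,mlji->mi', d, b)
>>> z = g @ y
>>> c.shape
(5, 5)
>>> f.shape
(5, 5)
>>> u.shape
(31, 5)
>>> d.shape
(31, 5, 2, 5)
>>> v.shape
(5, 5)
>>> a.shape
(5,)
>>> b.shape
(31, 5, 2, 31)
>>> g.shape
(5, 31)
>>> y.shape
(31, 31)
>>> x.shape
(31, 31)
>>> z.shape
(5, 31)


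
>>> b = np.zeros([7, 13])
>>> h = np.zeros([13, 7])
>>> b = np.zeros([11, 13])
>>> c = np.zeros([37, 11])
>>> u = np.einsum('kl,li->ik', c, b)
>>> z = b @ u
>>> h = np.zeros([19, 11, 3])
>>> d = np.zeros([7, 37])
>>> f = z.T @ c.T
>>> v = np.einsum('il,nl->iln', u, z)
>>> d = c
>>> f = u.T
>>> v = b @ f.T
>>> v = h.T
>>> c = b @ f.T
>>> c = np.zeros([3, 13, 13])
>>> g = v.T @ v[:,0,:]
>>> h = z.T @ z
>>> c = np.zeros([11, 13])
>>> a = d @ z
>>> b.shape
(11, 13)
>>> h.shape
(37, 37)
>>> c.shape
(11, 13)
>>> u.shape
(13, 37)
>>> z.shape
(11, 37)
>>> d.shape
(37, 11)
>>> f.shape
(37, 13)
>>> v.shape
(3, 11, 19)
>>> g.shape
(19, 11, 19)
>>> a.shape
(37, 37)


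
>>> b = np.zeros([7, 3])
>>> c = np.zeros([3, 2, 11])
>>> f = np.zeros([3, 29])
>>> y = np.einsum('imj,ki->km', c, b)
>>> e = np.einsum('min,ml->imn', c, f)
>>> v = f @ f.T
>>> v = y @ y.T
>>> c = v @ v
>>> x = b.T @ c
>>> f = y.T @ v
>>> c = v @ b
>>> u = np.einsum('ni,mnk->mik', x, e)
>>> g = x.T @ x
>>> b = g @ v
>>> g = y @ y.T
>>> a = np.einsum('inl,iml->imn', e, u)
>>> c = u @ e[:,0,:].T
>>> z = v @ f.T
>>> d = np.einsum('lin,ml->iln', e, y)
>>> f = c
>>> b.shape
(7, 7)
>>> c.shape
(2, 7, 2)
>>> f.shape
(2, 7, 2)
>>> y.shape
(7, 2)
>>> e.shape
(2, 3, 11)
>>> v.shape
(7, 7)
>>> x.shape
(3, 7)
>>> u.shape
(2, 7, 11)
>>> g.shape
(7, 7)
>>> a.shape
(2, 7, 3)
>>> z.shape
(7, 2)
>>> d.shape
(3, 2, 11)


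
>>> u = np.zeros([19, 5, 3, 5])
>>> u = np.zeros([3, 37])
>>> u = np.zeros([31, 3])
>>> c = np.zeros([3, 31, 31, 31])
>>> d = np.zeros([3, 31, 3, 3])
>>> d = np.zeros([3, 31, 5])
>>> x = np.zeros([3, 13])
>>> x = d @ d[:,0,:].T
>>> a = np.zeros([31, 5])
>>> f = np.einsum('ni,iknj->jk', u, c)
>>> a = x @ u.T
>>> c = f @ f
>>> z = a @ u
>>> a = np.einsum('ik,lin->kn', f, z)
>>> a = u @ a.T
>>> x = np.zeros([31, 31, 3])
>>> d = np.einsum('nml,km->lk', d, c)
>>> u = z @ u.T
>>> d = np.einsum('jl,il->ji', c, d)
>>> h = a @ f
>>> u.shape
(3, 31, 31)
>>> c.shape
(31, 31)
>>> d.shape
(31, 5)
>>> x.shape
(31, 31, 3)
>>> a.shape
(31, 31)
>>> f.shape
(31, 31)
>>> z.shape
(3, 31, 3)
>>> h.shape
(31, 31)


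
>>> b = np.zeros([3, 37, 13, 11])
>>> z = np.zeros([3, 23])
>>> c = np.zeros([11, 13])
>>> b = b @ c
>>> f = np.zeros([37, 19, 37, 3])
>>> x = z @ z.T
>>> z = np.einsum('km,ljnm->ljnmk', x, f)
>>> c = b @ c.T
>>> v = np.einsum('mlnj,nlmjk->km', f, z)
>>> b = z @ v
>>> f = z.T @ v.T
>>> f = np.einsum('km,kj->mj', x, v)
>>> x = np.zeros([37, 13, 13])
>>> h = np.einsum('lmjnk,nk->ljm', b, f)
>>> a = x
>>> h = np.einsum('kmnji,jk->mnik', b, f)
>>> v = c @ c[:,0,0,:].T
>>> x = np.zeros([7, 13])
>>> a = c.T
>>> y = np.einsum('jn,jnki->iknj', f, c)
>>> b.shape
(37, 19, 37, 3, 37)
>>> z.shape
(37, 19, 37, 3, 3)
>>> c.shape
(3, 37, 13, 11)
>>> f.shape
(3, 37)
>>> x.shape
(7, 13)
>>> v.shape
(3, 37, 13, 3)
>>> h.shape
(19, 37, 37, 37)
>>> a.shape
(11, 13, 37, 3)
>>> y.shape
(11, 13, 37, 3)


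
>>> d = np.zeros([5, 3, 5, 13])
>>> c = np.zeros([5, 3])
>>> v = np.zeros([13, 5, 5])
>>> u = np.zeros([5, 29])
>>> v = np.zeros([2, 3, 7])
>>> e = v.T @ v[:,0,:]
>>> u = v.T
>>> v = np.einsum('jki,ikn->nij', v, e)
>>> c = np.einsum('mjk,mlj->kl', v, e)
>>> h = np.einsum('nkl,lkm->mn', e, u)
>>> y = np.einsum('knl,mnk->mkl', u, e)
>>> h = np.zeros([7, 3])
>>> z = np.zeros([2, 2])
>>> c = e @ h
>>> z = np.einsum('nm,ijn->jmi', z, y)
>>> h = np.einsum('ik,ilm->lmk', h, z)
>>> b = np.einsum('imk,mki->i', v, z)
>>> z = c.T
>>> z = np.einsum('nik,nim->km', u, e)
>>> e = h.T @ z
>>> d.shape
(5, 3, 5, 13)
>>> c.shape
(7, 3, 3)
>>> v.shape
(7, 7, 2)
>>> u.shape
(7, 3, 2)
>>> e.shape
(3, 7, 7)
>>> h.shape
(2, 7, 3)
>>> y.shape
(7, 7, 2)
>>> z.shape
(2, 7)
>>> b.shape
(7,)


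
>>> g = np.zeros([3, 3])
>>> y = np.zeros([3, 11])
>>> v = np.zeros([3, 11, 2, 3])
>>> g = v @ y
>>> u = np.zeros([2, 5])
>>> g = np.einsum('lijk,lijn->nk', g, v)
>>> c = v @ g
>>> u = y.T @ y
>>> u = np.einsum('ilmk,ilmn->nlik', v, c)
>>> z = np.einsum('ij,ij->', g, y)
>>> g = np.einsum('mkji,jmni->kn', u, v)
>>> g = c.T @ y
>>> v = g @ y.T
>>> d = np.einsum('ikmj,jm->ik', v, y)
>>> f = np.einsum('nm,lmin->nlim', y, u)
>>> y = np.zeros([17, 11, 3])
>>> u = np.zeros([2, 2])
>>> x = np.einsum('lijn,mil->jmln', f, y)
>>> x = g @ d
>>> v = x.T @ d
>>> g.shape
(11, 2, 11, 11)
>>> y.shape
(17, 11, 3)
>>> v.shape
(2, 11, 2, 2)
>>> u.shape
(2, 2)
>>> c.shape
(3, 11, 2, 11)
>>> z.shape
()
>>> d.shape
(11, 2)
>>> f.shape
(3, 11, 3, 11)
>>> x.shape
(11, 2, 11, 2)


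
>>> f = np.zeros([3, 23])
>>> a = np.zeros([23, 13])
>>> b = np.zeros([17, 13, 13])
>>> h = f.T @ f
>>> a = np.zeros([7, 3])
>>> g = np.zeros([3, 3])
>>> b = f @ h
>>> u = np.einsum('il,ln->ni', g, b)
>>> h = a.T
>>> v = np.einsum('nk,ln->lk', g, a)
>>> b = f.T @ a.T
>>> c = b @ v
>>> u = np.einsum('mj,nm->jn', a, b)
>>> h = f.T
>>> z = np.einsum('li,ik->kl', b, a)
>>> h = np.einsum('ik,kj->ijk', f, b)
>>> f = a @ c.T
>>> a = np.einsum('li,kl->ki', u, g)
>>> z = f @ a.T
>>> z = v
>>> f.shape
(7, 23)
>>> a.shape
(3, 23)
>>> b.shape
(23, 7)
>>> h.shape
(3, 7, 23)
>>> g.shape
(3, 3)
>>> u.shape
(3, 23)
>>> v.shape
(7, 3)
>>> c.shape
(23, 3)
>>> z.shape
(7, 3)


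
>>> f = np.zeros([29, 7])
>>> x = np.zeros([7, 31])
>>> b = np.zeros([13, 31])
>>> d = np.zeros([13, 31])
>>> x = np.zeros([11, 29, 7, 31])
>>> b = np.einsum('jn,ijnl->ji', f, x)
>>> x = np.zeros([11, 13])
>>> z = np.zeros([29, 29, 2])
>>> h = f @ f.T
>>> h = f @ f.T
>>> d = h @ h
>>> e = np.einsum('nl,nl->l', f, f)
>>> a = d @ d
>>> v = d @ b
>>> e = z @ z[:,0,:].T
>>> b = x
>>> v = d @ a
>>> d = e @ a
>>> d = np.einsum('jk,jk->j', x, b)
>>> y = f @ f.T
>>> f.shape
(29, 7)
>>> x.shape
(11, 13)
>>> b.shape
(11, 13)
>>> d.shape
(11,)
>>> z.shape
(29, 29, 2)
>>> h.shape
(29, 29)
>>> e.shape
(29, 29, 29)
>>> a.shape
(29, 29)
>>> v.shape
(29, 29)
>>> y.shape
(29, 29)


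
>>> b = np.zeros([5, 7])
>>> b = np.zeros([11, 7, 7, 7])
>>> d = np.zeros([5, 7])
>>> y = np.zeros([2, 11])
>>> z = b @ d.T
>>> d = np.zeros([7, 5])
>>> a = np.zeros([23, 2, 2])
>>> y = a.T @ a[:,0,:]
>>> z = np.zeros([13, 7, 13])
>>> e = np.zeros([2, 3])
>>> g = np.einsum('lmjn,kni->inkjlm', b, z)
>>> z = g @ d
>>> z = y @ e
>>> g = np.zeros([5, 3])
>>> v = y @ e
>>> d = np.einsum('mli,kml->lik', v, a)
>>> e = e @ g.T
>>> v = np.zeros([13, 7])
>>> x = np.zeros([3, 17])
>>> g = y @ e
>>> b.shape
(11, 7, 7, 7)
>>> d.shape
(2, 3, 23)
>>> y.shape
(2, 2, 2)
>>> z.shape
(2, 2, 3)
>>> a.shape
(23, 2, 2)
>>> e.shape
(2, 5)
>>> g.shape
(2, 2, 5)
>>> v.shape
(13, 7)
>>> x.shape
(3, 17)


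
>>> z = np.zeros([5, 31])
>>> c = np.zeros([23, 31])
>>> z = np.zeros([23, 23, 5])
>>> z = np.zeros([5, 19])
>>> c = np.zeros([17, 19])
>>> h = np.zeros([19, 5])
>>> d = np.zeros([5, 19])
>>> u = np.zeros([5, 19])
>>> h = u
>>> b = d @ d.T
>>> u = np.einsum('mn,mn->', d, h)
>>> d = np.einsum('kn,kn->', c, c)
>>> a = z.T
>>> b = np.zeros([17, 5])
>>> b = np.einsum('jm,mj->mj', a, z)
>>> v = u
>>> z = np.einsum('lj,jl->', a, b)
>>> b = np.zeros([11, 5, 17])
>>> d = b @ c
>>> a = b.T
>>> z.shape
()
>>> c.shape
(17, 19)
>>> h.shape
(5, 19)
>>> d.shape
(11, 5, 19)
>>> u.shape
()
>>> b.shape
(11, 5, 17)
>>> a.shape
(17, 5, 11)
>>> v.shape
()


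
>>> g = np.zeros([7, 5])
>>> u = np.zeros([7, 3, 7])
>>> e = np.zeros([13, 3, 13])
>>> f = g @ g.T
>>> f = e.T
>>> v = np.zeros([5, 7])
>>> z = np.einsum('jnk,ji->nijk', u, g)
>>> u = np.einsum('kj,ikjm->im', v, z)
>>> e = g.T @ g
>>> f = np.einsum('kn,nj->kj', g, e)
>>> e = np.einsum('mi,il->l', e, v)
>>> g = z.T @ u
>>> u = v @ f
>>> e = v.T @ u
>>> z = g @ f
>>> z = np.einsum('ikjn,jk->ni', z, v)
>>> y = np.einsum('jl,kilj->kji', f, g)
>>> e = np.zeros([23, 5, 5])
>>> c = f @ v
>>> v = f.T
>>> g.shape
(7, 7, 5, 7)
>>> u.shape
(5, 5)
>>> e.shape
(23, 5, 5)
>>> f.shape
(7, 5)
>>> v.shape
(5, 7)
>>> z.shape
(5, 7)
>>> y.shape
(7, 7, 7)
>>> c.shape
(7, 7)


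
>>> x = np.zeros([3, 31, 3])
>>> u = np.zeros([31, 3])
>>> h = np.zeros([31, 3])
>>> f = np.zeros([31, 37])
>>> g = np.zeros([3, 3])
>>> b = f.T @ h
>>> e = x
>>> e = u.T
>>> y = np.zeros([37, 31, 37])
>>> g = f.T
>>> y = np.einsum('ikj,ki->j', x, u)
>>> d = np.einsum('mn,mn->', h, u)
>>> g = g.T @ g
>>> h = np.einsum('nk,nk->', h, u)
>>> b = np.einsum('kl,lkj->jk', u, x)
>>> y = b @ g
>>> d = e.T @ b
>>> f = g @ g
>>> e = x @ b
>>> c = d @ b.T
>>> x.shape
(3, 31, 3)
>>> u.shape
(31, 3)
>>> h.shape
()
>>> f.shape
(31, 31)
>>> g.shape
(31, 31)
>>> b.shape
(3, 31)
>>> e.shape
(3, 31, 31)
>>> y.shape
(3, 31)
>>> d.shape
(31, 31)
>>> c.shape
(31, 3)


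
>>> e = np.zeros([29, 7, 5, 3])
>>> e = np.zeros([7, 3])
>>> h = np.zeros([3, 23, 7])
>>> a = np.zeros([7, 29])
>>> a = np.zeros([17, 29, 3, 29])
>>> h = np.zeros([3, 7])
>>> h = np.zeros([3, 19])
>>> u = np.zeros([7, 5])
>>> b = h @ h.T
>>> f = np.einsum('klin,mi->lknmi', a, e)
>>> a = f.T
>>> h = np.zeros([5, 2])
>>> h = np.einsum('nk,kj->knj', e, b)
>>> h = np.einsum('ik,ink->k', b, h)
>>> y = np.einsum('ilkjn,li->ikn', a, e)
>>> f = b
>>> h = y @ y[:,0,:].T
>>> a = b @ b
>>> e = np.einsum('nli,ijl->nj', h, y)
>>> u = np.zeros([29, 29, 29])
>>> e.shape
(3, 29)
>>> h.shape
(3, 29, 3)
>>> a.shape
(3, 3)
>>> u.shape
(29, 29, 29)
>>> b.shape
(3, 3)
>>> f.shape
(3, 3)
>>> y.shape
(3, 29, 29)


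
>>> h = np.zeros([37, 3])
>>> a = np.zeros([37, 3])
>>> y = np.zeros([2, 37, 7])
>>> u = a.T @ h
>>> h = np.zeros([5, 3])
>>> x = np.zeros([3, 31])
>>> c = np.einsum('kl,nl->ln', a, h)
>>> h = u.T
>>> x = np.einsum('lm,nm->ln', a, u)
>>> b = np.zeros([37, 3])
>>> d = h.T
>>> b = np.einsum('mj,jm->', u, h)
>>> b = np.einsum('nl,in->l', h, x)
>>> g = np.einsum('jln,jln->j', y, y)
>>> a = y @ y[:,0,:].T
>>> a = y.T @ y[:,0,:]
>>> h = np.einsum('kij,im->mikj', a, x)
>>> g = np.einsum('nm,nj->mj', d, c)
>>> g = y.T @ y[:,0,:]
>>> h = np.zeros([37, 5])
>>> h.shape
(37, 5)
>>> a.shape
(7, 37, 7)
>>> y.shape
(2, 37, 7)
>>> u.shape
(3, 3)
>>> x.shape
(37, 3)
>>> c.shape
(3, 5)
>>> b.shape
(3,)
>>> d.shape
(3, 3)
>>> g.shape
(7, 37, 7)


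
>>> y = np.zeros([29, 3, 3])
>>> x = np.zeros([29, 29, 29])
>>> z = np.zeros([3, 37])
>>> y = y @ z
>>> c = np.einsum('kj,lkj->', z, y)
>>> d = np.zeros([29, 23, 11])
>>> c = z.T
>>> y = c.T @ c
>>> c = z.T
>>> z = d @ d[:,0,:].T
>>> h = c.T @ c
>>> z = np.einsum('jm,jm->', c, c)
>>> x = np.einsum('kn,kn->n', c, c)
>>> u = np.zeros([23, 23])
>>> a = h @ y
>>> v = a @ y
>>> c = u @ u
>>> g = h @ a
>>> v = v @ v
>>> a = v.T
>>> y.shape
(3, 3)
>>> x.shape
(3,)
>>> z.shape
()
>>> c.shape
(23, 23)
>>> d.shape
(29, 23, 11)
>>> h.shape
(3, 3)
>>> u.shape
(23, 23)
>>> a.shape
(3, 3)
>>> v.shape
(3, 3)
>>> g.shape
(3, 3)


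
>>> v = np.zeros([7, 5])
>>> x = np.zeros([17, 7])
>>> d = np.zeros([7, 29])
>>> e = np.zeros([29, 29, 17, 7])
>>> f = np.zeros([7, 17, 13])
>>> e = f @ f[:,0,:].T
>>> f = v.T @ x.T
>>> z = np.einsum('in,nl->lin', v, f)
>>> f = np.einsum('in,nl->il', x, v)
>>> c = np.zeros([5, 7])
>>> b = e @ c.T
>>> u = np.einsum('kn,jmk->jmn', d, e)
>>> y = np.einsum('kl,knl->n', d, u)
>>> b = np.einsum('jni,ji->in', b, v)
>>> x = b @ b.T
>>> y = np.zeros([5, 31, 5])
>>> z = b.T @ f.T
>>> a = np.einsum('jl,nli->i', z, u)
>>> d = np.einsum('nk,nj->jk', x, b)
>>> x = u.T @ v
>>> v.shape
(7, 5)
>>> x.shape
(29, 17, 5)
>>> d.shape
(17, 5)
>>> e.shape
(7, 17, 7)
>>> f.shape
(17, 5)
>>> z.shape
(17, 17)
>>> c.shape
(5, 7)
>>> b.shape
(5, 17)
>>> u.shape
(7, 17, 29)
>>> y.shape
(5, 31, 5)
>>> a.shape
(29,)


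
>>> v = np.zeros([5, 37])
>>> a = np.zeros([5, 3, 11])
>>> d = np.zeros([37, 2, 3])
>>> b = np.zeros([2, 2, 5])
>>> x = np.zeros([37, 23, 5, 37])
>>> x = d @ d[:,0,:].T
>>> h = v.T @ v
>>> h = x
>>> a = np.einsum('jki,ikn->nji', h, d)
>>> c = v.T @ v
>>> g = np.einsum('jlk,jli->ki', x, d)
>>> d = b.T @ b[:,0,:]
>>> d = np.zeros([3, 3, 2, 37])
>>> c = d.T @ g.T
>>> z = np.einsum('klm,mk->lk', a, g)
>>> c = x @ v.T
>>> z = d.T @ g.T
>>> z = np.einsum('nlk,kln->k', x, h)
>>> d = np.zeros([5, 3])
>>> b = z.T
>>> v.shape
(5, 37)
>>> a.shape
(3, 37, 37)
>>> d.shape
(5, 3)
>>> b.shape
(37,)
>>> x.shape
(37, 2, 37)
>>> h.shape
(37, 2, 37)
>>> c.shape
(37, 2, 5)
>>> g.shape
(37, 3)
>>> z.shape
(37,)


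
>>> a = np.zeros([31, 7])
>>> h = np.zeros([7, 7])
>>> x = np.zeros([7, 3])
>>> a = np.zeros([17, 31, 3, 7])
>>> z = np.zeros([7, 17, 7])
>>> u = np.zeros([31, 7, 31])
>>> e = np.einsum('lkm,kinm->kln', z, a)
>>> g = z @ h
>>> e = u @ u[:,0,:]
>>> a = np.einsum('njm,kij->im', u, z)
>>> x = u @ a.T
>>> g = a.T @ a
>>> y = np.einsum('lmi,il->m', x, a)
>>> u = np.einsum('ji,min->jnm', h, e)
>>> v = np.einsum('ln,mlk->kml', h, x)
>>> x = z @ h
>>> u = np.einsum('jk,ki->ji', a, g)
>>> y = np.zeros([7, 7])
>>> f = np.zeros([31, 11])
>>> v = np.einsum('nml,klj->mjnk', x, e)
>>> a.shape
(17, 31)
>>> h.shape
(7, 7)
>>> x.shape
(7, 17, 7)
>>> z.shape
(7, 17, 7)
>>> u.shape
(17, 31)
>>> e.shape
(31, 7, 31)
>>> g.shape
(31, 31)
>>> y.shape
(7, 7)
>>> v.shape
(17, 31, 7, 31)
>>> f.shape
(31, 11)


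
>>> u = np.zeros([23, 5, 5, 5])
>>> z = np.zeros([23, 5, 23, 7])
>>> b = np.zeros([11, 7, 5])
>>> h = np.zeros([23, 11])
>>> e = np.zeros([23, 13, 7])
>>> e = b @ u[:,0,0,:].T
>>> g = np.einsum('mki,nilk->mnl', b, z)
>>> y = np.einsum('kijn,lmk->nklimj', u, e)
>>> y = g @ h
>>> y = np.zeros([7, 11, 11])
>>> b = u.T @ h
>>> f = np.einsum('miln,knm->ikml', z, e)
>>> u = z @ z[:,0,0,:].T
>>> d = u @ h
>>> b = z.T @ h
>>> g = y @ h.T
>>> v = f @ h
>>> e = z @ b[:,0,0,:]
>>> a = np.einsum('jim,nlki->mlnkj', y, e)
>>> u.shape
(23, 5, 23, 23)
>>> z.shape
(23, 5, 23, 7)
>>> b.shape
(7, 23, 5, 11)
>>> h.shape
(23, 11)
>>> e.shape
(23, 5, 23, 11)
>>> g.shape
(7, 11, 23)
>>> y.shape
(7, 11, 11)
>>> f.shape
(5, 11, 23, 23)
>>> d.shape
(23, 5, 23, 11)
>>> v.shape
(5, 11, 23, 11)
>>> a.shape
(11, 5, 23, 23, 7)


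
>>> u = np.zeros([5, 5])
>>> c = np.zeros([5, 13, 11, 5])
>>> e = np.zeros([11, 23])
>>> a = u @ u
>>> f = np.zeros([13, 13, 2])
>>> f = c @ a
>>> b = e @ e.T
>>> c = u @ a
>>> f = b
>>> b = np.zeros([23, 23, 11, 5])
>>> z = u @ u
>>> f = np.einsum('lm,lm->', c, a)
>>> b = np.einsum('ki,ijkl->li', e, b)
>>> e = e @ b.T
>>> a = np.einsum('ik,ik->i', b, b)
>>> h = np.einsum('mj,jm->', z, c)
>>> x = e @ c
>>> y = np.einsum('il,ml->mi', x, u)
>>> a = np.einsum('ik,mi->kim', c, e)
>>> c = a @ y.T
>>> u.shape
(5, 5)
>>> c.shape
(5, 5, 5)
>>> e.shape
(11, 5)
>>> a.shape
(5, 5, 11)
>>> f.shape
()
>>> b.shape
(5, 23)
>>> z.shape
(5, 5)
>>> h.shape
()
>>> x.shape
(11, 5)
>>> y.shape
(5, 11)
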